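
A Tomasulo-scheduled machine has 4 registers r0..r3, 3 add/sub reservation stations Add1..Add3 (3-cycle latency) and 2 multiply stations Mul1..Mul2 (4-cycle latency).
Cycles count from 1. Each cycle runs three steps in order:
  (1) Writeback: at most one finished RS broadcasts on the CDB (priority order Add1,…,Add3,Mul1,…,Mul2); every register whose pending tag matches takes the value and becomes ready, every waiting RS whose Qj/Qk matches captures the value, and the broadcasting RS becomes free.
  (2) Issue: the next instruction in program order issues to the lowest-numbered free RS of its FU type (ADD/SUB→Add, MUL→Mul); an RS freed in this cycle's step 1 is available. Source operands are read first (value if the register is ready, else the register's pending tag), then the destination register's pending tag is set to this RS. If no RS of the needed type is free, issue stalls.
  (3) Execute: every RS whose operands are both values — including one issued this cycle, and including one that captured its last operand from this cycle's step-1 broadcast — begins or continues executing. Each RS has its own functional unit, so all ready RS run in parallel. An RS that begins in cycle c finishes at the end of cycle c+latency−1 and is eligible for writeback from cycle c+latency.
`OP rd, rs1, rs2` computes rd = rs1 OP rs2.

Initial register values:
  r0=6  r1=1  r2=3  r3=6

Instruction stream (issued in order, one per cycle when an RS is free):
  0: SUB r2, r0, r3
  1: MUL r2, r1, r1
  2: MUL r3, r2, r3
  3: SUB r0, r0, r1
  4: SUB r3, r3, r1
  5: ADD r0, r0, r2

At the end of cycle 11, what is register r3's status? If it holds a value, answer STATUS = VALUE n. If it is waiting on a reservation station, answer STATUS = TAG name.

c1: issue SUB r2<-Add1 | r0:6,r1:1,r2:Add1,r3:6
c2: issue MUL r2<-Mul1 | r0:6,r1:1,r2:Mul1,r3:6
c3: issue MUL r3<-Mul2 | r0:6,r1:1,r2:Mul1,r3:Mul2
c4: CDB Add1=0; issue SUB r0<-Add1 | r0:Add1,r1:1,r2:Mul1,r3:Mul2
c5: issue SUB r3<-Add2 | r0:Add1,r1:1,r2:Mul1,r3:Add2
c6: CDB Mul1=1; issue ADD r0<-Add3 | r0:Add3,r1:1,r2:1,r3:Add2
c7: CDB Add1=5 | r0:Add3,r1:1,r2:1,r3:Add2
c8: - | r0:Add3,r1:1,r2:1,r3:Add2
c9: - | r0:Add3,r1:1,r2:1,r3:Add2
c10: CDB Add3=6 | r0:6,r1:1,r2:1,r3:Add2
c11: CDB Mul2=6 | r0:6,r1:1,r2:1,r3:Add2

STATUS = TAG Add2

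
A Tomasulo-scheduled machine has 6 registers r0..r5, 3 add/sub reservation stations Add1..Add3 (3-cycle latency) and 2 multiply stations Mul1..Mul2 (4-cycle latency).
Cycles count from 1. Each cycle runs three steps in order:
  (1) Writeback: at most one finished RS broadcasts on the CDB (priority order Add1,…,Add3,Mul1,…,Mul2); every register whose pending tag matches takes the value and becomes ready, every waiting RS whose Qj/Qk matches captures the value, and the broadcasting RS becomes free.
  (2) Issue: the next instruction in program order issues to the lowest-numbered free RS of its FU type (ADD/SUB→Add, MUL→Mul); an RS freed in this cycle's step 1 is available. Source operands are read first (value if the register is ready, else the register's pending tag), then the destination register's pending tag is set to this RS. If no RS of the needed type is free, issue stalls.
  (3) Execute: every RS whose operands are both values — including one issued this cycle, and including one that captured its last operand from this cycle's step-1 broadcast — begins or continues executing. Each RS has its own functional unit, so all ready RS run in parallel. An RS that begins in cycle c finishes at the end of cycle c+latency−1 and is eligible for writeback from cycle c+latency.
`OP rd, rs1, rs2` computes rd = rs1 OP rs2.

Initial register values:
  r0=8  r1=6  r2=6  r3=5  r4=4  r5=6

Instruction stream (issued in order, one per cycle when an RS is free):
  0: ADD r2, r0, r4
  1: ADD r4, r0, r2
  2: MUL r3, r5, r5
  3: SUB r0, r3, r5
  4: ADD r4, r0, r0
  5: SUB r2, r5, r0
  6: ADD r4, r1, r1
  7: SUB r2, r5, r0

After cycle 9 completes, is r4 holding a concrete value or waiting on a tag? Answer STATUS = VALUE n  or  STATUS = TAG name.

STATUS = TAG Add3

cycle 1: issue ADD r2<-Add1 // r0:8,r1:6,r2:Add1,r3:5,r4:4,r5:6
cycle 2: issue ADD r4<-Add2 // r0:8,r1:6,r2:Add1,r3:5,r4:Add2,r5:6
cycle 3: issue MUL r3<-Mul1 // r0:8,r1:6,r2:Add1,r3:Mul1,r4:Add2,r5:6
cycle 4: CDB Add1=12; issue SUB r0<-Add1 // r0:Add1,r1:6,r2:12,r3:Mul1,r4:Add2,r5:6
cycle 5: issue ADD r4<-Add3 // r0:Add1,r1:6,r2:12,r3:Mul1,r4:Add3,r5:6
cycle 6: stall // r0:Add1,r1:6,r2:12,r3:Mul1,r4:Add3,r5:6
cycle 7: CDB Add2=20; issue SUB r2<-Add2 // r0:Add1,r1:6,r2:Add2,r3:Mul1,r4:Add3,r5:6
cycle 8: CDB Mul1=36; stall // r0:Add1,r1:6,r2:Add2,r3:36,r4:Add3,r5:6
cycle 9: stall // r0:Add1,r1:6,r2:Add2,r3:36,r4:Add3,r5:6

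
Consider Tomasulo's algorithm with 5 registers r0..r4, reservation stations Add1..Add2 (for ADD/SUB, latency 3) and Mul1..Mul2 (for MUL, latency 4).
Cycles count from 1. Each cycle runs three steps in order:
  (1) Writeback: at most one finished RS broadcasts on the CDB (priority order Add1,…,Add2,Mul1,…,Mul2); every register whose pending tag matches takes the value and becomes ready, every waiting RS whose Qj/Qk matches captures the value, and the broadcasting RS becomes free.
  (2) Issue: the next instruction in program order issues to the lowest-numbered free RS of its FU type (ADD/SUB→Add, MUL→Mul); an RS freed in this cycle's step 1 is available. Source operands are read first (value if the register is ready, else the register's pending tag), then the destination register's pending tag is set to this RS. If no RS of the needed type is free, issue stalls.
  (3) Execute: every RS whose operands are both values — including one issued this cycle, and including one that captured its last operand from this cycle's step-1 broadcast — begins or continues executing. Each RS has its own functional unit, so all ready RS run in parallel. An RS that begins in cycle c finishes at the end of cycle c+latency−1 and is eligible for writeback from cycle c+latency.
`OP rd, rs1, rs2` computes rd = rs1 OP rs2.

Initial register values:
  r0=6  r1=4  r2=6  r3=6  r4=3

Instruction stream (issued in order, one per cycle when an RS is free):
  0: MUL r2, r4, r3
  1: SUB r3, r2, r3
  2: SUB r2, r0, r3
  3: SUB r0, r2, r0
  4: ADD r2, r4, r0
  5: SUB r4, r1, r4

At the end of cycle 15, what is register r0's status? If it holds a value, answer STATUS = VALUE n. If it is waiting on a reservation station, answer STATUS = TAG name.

STATUS = VALUE -12

  c1: issue MUL r2<-Mul1  regs: r0:6,r1:4,r2:Mul1,r3:6,r4:3
  c2: issue SUB r3<-Add1  regs: r0:6,r1:4,r2:Mul1,r3:Add1,r4:3
  c3: issue SUB r2<-Add2  regs: r0:6,r1:4,r2:Add2,r3:Add1,r4:3
  c4: stall  regs: r0:6,r1:4,r2:Add2,r3:Add1,r4:3
  c5: CDB Mul1=18; stall  regs: r0:6,r1:4,r2:Add2,r3:Add1,r4:3
  c6: stall  regs: r0:6,r1:4,r2:Add2,r3:Add1,r4:3
  c7: stall  regs: r0:6,r1:4,r2:Add2,r3:Add1,r4:3
  c8: CDB Add1=12; issue SUB r0<-Add1  regs: r0:Add1,r1:4,r2:Add2,r3:12,r4:3
  c9: stall  regs: r0:Add1,r1:4,r2:Add2,r3:12,r4:3
  c10: stall  regs: r0:Add1,r1:4,r2:Add2,r3:12,r4:3
  c11: CDB Add2=-6; issue ADD r2<-Add2  regs: r0:Add1,r1:4,r2:Add2,r3:12,r4:3
  c12: stall  regs: r0:Add1,r1:4,r2:Add2,r3:12,r4:3
  c13: stall  regs: r0:Add1,r1:4,r2:Add2,r3:12,r4:3
  c14: CDB Add1=-12; issue SUB r4<-Add1  regs: r0:-12,r1:4,r2:Add2,r3:12,r4:Add1
  c15: -  regs: r0:-12,r1:4,r2:Add2,r3:12,r4:Add1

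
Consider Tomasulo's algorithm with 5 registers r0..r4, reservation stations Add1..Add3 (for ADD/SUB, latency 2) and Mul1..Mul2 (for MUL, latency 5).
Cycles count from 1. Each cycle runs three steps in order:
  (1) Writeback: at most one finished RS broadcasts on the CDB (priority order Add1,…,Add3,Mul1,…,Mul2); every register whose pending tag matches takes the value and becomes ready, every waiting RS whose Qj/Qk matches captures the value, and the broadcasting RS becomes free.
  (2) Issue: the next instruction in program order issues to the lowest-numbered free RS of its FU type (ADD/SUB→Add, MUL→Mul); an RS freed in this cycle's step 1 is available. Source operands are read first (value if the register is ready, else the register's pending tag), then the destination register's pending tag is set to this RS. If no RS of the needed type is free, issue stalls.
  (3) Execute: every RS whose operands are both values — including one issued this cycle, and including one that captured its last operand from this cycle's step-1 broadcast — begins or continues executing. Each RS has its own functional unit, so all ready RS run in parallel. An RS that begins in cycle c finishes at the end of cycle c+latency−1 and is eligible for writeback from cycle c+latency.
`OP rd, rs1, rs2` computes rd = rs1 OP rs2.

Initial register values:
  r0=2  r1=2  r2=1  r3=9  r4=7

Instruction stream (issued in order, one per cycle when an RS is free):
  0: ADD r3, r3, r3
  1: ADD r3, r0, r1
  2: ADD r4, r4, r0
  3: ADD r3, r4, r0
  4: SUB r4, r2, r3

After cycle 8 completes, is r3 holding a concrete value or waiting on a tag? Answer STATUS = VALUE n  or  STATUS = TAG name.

STATUS = VALUE 11

c1: issue ADD r3<-Add1 | r0:2,r1:2,r2:1,r3:Add1,r4:7
c2: issue ADD r3<-Add2 | r0:2,r1:2,r2:1,r3:Add2,r4:7
c3: CDB Add1=18; issue ADD r4<-Add1 | r0:2,r1:2,r2:1,r3:Add2,r4:Add1
c4: CDB Add2=4; issue ADD r3<-Add2 | r0:2,r1:2,r2:1,r3:Add2,r4:Add1
c5: CDB Add1=9; issue SUB r4<-Add1 | r0:2,r1:2,r2:1,r3:Add2,r4:Add1
c6: - | r0:2,r1:2,r2:1,r3:Add2,r4:Add1
c7: CDB Add2=11 | r0:2,r1:2,r2:1,r3:11,r4:Add1
c8: - | r0:2,r1:2,r2:1,r3:11,r4:Add1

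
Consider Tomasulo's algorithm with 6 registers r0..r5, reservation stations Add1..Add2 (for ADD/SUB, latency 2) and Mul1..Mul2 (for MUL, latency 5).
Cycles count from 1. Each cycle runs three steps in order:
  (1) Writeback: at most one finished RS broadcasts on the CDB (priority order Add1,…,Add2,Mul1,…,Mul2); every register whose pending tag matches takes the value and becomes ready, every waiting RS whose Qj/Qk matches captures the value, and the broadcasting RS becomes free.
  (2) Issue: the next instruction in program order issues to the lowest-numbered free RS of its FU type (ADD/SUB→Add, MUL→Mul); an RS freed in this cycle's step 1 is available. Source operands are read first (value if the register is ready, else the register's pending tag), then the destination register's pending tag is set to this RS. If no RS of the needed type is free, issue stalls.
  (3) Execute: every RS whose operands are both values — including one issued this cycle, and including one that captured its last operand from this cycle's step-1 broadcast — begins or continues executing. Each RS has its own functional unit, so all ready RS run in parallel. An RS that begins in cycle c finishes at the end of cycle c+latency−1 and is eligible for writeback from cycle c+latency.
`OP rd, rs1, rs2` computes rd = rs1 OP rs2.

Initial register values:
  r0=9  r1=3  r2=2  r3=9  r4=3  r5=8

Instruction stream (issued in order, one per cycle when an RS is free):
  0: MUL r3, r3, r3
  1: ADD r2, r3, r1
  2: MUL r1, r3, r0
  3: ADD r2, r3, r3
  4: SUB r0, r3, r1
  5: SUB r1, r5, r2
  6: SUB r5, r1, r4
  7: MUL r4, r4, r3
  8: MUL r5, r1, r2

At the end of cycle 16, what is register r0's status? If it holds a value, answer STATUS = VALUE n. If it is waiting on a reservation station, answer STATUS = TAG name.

c1: issue MUL r3<-Mul1 | r0:9,r1:3,r2:2,r3:Mul1,r4:3,r5:8
c2: issue ADD r2<-Add1 | r0:9,r1:3,r2:Add1,r3:Mul1,r4:3,r5:8
c3: issue MUL r1<-Mul2 | r0:9,r1:Mul2,r2:Add1,r3:Mul1,r4:3,r5:8
c4: issue ADD r2<-Add2 | r0:9,r1:Mul2,r2:Add2,r3:Mul1,r4:3,r5:8
c5: stall | r0:9,r1:Mul2,r2:Add2,r3:Mul1,r4:3,r5:8
c6: CDB Mul1=81; stall | r0:9,r1:Mul2,r2:Add2,r3:81,r4:3,r5:8
c7: stall | r0:9,r1:Mul2,r2:Add2,r3:81,r4:3,r5:8
c8: CDB Add1=84; issue SUB r0<-Add1 | r0:Add1,r1:Mul2,r2:Add2,r3:81,r4:3,r5:8
c9: CDB Add2=162; issue SUB r1<-Add2 | r0:Add1,r1:Add2,r2:162,r3:81,r4:3,r5:8
c10: stall | r0:Add1,r1:Add2,r2:162,r3:81,r4:3,r5:8
c11: CDB Add2=-154; issue SUB r5<-Add2 | r0:Add1,r1:-154,r2:162,r3:81,r4:3,r5:Add2
c12: CDB Mul2=729; issue MUL r4<-Mul1 | r0:Add1,r1:-154,r2:162,r3:81,r4:Mul1,r5:Add2
c13: CDB Add2=-157; issue MUL r5<-Mul2 | r0:Add1,r1:-154,r2:162,r3:81,r4:Mul1,r5:Mul2
c14: CDB Add1=-648 | r0:-648,r1:-154,r2:162,r3:81,r4:Mul1,r5:Mul2
c15: - | r0:-648,r1:-154,r2:162,r3:81,r4:Mul1,r5:Mul2
c16: - | r0:-648,r1:-154,r2:162,r3:81,r4:Mul1,r5:Mul2

STATUS = VALUE -648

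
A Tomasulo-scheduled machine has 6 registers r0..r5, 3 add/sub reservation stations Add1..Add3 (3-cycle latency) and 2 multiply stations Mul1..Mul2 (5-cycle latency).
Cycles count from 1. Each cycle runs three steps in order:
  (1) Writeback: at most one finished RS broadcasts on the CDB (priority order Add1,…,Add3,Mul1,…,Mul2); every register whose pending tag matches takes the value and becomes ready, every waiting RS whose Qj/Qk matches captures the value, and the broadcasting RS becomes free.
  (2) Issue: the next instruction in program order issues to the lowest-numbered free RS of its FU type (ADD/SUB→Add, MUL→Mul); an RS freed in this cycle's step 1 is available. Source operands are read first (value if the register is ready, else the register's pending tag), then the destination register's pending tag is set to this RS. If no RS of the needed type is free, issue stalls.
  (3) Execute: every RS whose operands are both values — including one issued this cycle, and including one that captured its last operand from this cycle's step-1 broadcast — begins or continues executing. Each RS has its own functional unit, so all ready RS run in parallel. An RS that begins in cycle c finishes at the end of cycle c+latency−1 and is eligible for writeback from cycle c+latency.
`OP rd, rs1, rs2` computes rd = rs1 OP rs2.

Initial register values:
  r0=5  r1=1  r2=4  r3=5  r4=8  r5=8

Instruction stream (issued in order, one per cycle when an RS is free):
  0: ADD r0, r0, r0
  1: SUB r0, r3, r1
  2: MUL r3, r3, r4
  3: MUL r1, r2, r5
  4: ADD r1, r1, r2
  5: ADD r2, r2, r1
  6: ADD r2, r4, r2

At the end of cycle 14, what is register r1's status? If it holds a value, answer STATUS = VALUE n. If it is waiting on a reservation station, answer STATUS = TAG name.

STATUS = VALUE 36

cycle 1: issue ADD r0<-Add1 // r0:Add1,r1:1,r2:4,r3:5,r4:8,r5:8
cycle 2: issue SUB r0<-Add2 // r0:Add2,r1:1,r2:4,r3:5,r4:8,r5:8
cycle 3: issue MUL r3<-Mul1 // r0:Add2,r1:1,r2:4,r3:Mul1,r4:8,r5:8
cycle 4: CDB Add1=10; issue MUL r1<-Mul2 // r0:Add2,r1:Mul2,r2:4,r3:Mul1,r4:8,r5:8
cycle 5: CDB Add2=4; issue ADD r1<-Add1 // r0:4,r1:Add1,r2:4,r3:Mul1,r4:8,r5:8
cycle 6: issue ADD r2<-Add2 // r0:4,r1:Add1,r2:Add2,r3:Mul1,r4:8,r5:8
cycle 7: issue ADD r2<-Add3 // r0:4,r1:Add1,r2:Add3,r3:Mul1,r4:8,r5:8
cycle 8: CDB Mul1=40 // r0:4,r1:Add1,r2:Add3,r3:40,r4:8,r5:8
cycle 9: CDB Mul2=32 // r0:4,r1:Add1,r2:Add3,r3:40,r4:8,r5:8
cycle 10: - // r0:4,r1:Add1,r2:Add3,r3:40,r4:8,r5:8
cycle 11: - // r0:4,r1:Add1,r2:Add3,r3:40,r4:8,r5:8
cycle 12: CDB Add1=36 // r0:4,r1:36,r2:Add3,r3:40,r4:8,r5:8
cycle 13: - // r0:4,r1:36,r2:Add3,r3:40,r4:8,r5:8
cycle 14: - // r0:4,r1:36,r2:Add3,r3:40,r4:8,r5:8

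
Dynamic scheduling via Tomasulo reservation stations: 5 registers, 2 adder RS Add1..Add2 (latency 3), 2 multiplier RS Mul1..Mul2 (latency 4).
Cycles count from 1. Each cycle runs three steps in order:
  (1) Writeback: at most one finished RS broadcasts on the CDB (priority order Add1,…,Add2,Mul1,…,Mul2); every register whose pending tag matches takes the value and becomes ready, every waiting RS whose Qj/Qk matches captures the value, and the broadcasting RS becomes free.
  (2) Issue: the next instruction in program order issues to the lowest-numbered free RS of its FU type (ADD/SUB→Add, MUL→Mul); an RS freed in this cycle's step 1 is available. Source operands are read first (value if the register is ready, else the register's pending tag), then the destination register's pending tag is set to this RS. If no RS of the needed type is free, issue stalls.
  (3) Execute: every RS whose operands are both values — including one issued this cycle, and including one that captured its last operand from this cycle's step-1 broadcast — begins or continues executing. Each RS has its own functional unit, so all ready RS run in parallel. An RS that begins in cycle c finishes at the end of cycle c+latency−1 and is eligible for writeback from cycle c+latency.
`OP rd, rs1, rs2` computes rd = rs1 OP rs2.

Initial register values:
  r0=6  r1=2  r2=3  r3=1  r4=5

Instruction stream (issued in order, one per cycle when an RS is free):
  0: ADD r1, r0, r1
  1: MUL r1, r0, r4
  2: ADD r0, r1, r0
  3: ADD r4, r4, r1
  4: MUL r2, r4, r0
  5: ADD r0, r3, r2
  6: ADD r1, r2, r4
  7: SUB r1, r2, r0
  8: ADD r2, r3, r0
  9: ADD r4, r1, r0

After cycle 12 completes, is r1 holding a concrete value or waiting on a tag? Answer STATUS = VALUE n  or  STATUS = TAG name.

STATUS = TAG Add2

cycle 1: issue ADD r1<-Add1 // r0:6,r1:Add1,r2:3,r3:1,r4:5
cycle 2: issue MUL r1<-Mul1 // r0:6,r1:Mul1,r2:3,r3:1,r4:5
cycle 3: issue ADD r0<-Add2 // r0:Add2,r1:Mul1,r2:3,r3:1,r4:5
cycle 4: CDB Add1=8; issue ADD r4<-Add1 // r0:Add2,r1:Mul1,r2:3,r3:1,r4:Add1
cycle 5: issue MUL r2<-Mul2 // r0:Add2,r1:Mul1,r2:Mul2,r3:1,r4:Add1
cycle 6: CDB Mul1=30; stall // r0:Add2,r1:30,r2:Mul2,r3:1,r4:Add1
cycle 7: stall // r0:Add2,r1:30,r2:Mul2,r3:1,r4:Add1
cycle 8: stall // r0:Add2,r1:30,r2:Mul2,r3:1,r4:Add1
cycle 9: CDB Add1=35; issue ADD r0<-Add1 // r0:Add1,r1:30,r2:Mul2,r3:1,r4:35
cycle 10: CDB Add2=36; issue ADD r1<-Add2 // r0:Add1,r1:Add2,r2:Mul2,r3:1,r4:35
cycle 11: stall // r0:Add1,r1:Add2,r2:Mul2,r3:1,r4:35
cycle 12: stall // r0:Add1,r1:Add2,r2:Mul2,r3:1,r4:35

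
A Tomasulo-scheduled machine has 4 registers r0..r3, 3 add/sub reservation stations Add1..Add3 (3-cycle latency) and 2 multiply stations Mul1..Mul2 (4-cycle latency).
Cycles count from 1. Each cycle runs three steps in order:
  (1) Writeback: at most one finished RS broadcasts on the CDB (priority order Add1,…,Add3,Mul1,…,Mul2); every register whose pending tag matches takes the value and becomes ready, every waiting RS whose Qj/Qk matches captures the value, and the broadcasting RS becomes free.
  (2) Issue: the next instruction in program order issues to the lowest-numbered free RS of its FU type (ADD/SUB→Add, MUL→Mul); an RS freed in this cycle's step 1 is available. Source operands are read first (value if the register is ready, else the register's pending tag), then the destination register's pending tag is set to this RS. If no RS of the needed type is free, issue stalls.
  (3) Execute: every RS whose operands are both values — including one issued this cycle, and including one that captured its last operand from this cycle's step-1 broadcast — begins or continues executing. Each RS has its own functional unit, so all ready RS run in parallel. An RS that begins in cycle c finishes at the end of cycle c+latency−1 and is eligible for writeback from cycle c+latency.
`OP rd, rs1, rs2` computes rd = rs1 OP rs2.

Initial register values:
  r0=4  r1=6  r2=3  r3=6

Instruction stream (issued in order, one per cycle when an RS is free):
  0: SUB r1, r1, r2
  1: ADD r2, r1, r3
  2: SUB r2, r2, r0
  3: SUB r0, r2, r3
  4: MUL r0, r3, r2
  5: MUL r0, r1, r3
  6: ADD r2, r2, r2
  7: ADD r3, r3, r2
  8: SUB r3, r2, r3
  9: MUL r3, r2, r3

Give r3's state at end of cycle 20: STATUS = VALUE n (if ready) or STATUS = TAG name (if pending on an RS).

STATUS = TAG Mul2

c1: issue SUB r1<-Add1 | r0:4,r1:Add1,r2:3,r3:6
c2: issue ADD r2<-Add2 | r0:4,r1:Add1,r2:Add2,r3:6
c3: issue SUB r2<-Add3 | r0:4,r1:Add1,r2:Add3,r3:6
c4: CDB Add1=3; issue SUB r0<-Add1 | r0:Add1,r1:3,r2:Add3,r3:6
c5: issue MUL r0<-Mul1 | r0:Mul1,r1:3,r2:Add3,r3:6
c6: issue MUL r0<-Mul2 | r0:Mul2,r1:3,r2:Add3,r3:6
c7: CDB Add2=9; issue ADD r2<-Add2 | r0:Mul2,r1:3,r2:Add2,r3:6
c8: stall | r0:Mul2,r1:3,r2:Add2,r3:6
c9: stall | r0:Mul2,r1:3,r2:Add2,r3:6
c10: CDB Add3=5; issue ADD r3<-Add3 | r0:Mul2,r1:3,r2:Add2,r3:Add3
c11: CDB Mul2=18; stall | r0:18,r1:3,r2:Add2,r3:Add3
c12: stall | r0:18,r1:3,r2:Add2,r3:Add3
c13: CDB Add1=-1; issue SUB r3<-Add1 | r0:18,r1:3,r2:Add2,r3:Add1
c14: CDB Add2=10; issue MUL r3<-Mul2 | r0:18,r1:3,r2:10,r3:Mul2
c15: CDB Mul1=30 | r0:18,r1:3,r2:10,r3:Mul2
c16: - | r0:18,r1:3,r2:10,r3:Mul2
c17: CDB Add3=16 | r0:18,r1:3,r2:10,r3:Mul2
c18: - | r0:18,r1:3,r2:10,r3:Mul2
c19: - | r0:18,r1:3,r2:10,r3:Mul2
c20: CDB Add1=-6 | r0:18,r1:3,r2:10,r3:Mul2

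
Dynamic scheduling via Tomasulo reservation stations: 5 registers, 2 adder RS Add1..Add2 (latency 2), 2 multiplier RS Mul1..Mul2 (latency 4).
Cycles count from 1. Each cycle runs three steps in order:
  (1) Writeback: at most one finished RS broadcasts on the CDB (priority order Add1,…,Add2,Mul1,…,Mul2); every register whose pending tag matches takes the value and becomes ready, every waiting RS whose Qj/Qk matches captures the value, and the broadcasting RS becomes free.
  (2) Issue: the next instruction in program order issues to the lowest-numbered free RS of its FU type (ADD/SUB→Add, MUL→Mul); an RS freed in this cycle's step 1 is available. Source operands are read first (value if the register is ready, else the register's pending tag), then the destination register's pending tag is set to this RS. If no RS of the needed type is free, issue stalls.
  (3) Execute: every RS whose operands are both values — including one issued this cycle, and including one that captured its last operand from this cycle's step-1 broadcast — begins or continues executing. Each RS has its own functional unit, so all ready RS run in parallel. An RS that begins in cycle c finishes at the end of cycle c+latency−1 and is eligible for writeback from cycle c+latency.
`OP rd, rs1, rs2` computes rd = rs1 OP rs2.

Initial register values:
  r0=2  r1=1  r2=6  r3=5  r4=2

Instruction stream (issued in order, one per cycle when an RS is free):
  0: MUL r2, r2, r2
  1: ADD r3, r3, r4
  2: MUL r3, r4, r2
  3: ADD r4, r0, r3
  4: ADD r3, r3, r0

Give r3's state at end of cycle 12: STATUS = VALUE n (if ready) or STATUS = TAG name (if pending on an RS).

STATUS = VALUE 74

cycle 1: issue MUL r2<-Mul1 // r0:2,r1:1,r2:Mul1,r3:5,r4:2
cycle 2: issue ADD r3<-Add1 // r0:2,r1:1,r2:Mul1,r3:Add1,r4:2
cycle 3: issue MUL r3<-Mul2 // r0:2,r1:1,r2:Mul1,r3:Mul2,r4:2
cycle 4: CDB Add1=7; issue ADD r4<-Add1 // r0:2,r1:1,r2:Mul1,r3:Mul2,r4:Add1
cycle 5: CDB Mul1=36; issue ADD r3<-Add2 // r0:2,r1:1,r2:36,r3:Add2,r4:Add1
cycle 6: - // r0:2,r1:1,r2:36,r3:Add2,r4:Add1
cycle 7: - // r0:2,r1:1,r2:36,r3:Add2,r4:Add1
cycle 8: - // r0:2,r1:1,r2:36,r3:Add2,r4:Add1
cycle 9: CDB Mul2=72 // r0:2,r1:1,r2:36,r3:Add2,r4:Add1
cycle 10: - // r0:2,r1:1,r2:36,r3:Add2,r4:Add1
cycle 11: CDB Add1=74 // r0:2,r1:1,r2:36,r3:Add2,r4:74
cycle 12: CDB Add2=74 // r0:2,r1:1,r2:36,r3:74,r4:74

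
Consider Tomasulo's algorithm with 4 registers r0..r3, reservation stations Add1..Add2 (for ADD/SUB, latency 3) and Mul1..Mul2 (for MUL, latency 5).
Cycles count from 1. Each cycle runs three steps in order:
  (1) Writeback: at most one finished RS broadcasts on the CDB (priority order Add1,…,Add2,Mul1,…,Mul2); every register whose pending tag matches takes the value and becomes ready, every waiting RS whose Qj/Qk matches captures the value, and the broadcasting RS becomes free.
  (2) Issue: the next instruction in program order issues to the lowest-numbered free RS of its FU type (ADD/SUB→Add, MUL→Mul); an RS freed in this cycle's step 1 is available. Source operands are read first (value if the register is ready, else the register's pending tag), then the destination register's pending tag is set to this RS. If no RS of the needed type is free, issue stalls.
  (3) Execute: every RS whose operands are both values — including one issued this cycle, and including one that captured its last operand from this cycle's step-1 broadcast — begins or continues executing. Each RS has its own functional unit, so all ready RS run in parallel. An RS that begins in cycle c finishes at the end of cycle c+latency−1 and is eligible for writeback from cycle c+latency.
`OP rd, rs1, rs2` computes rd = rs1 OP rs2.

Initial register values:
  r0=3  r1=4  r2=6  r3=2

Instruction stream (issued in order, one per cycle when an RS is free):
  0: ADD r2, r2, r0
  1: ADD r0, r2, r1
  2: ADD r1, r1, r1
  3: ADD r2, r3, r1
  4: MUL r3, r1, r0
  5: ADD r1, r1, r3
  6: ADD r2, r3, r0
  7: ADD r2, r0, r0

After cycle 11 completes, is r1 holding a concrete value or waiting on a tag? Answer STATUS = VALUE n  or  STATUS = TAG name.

cycle 1: issue ADD r2<-Add1 // r0:3,r1:4,r2:Add1,r3:2
cycle 2: issue ADD r0<-Add2 // r0:Add2,r1:4,r2:Add1,r3:2
cycle 3: stall // r0:Add2,r1:4,r2:Add1,r3:2
cycle 4: CDB Add1=9; issue ADD r1<-Add1 // r0:Add2,r1:Add1,r2:9,r3:2
cycle 5: stall // r0:Add2,r1:Add1,r2:9,r3:2
cycle 6: stall // r0:Add2,r1:Add1,r2:9,r3:2
cycle 7: CDB Add1=8; issue ADD r2<-Add1 // r0:Add2,r1:8,r2:Add1,r3:2
cycle 8: CDB Add2=13; issue MUL r3<-Mul1 // r0:13,r1:8,r2:Add1,r3:Mul1
cycle 9: issue ADD r1<-Add2 // r0:13,r1:Add2,r2:Add1,r3:Mul1
cycle 10: CDB Add1=10; issue ADD r2<-Add1 // r0:13,r1:Add2,r2:Add1,r3:Mul1
cycle 11: stall // r0:13,r1:Add2,r2:Add1,r3:Mul1

STATUS = TAG Add2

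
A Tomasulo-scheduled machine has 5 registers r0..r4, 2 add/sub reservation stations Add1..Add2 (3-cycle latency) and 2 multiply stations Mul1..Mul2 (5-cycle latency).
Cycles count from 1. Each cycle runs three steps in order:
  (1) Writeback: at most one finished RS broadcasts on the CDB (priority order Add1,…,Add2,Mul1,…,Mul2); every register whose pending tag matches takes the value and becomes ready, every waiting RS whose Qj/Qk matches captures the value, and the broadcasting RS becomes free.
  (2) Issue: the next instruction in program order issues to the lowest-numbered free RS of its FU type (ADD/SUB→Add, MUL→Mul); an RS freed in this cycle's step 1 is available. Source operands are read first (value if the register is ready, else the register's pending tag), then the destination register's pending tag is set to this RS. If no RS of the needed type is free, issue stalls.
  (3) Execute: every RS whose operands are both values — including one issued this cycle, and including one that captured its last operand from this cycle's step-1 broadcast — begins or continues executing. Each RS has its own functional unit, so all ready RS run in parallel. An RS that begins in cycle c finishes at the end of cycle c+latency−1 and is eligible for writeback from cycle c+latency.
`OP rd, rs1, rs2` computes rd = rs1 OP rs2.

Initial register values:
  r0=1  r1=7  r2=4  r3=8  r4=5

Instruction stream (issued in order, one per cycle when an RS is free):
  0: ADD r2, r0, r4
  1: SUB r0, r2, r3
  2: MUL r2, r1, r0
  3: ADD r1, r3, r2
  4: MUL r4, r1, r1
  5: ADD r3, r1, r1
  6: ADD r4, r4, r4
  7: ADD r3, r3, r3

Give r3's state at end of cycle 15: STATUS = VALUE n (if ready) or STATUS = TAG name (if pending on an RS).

  c1: issue ADD r2<-Add1  regs: r0:1,r1:7,r2:Add1,r3:8,r4:5
  c2: issue SUB r0<-Add2  regs: r0:Add2,r1:7,r2:Add1,r3:8,r4:5
  c3: issue MUL r2<-Mul1  regs: r0:Add2,r1:7,r2:Mul1,r3:8,r4:5
  c4: CDB Add1=6; issue ADD r1<-Add1  regs: r0:Add2,r1:Add1,r2:Mul1,r3:8,r4:5
  c5: issue MUL r4<-Mul2  regs: r0:Add2,r1:Add1,r2:Mul1,r3:8,r4:Mul2
  c6: stall  regs: r0:Add2,r1:Add1,r2:Mul1,r3:8,r4:Mul2
  c7: CDB Add2=-2; issue ADD r3<-Add2  regs: r0:-2,r1:Add1,r2:Mul1,r3:Add2,r4:Mul2
  c8: stall  regs: r0:-2,r1:Add1,r2:Mul1,r3:Add2,r4:Mul2
  c9: stall  regs: r0:-2,r1:Add1,r2:Mul1,r3:Add2,r4:Mul2
  c10: stall  regs: r0:-2,r1:Add1,r2:Mul1,r3:Add2,r4:Mul2
  c11: stall  regs: r0:-2,r1:Add1,r2:Mul1,r3:Add2,r4:Mul2
  c12: CDB Mul1=-14; stall  regs: r0:-2,r1:Add1,r2:-14,r3:Add2,r4:Mul2
  c13: stall  regs: r0:-2,r1:Add1,r2:-14,r3:Add2,r4:Mul2
  c14: stall  regs: r0:-2,r1:Add1,r2:-14,r3:Add2,r4:Mul2
  c15: CDB Add1=-6; issue ADD r4<-Add1  regs: r0:-2,r1:-6,r2:-14,r3:Add2,r4:Add1

STATUS = TAG Add2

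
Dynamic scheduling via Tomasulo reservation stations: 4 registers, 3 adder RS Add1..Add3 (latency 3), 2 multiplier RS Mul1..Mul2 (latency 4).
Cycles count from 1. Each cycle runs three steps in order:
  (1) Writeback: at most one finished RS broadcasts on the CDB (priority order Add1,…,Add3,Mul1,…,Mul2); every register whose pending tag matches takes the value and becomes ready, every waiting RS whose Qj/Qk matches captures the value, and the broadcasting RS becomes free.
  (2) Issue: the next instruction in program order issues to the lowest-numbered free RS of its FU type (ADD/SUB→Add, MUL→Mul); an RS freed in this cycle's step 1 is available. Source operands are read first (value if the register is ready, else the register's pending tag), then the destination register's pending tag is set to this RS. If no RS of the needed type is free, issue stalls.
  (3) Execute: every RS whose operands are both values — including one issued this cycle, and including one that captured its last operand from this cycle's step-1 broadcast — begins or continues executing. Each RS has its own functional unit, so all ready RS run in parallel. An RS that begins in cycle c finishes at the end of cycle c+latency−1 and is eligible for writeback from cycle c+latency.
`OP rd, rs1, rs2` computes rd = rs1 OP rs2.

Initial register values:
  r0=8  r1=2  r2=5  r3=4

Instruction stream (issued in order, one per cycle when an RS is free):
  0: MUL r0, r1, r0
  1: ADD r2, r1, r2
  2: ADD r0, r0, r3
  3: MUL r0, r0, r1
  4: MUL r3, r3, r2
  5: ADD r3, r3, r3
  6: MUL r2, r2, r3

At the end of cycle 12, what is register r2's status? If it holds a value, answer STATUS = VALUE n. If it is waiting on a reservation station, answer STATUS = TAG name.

STATUS = TAG Mul1

  c1: issue MUL r0<-Mul1  regs: r0:Mul1,r1:2,r2:5,r3:4
  c2: issue ADD r2<-Add1  regs: r0:Mul1,r1:2,r2:Add1,r3:4
  c3: issue ADD r0<-Add2  regs: r0:Add2,r1:2,r2:Add1,r3:4
  c4: issue MUL r0<-Mul2  regs: r0:Mul2,r1:2,r2:Add1,r3:4
  c5: CDB Add1=7; stall  regs: r0:Mul2,r1:2,r2:7,r3:4
  c6: CDB Mul1=16; issue MUL r3<-Mul1  regs: r0:Mul2,r1:2,r2:7,r3:Mul1
  c7: issue ADD r3<-Add1  regs: r0:Mul2,r1:2,r2:7,r3:Add1
  c8: stall  regs: r0:Mul2,r1:2,r2:7,r3:Add1
  c9: CDB Add2=20; stall  regs: r0:Mul2,r1:2,r2:7,r3:Add1
  c10: CDB Mul1=28; issue MUL r2<-Mul1  regs: r0:Mul2,r1:2,r2:Mul1,r3:Add1
  c11: -  regs: r0:Mul2,r1:2,r2:Mul1,r3:Add1
  c12: -  regs: r0:Mul2,r1:2,r2:Mul1,r3:Add1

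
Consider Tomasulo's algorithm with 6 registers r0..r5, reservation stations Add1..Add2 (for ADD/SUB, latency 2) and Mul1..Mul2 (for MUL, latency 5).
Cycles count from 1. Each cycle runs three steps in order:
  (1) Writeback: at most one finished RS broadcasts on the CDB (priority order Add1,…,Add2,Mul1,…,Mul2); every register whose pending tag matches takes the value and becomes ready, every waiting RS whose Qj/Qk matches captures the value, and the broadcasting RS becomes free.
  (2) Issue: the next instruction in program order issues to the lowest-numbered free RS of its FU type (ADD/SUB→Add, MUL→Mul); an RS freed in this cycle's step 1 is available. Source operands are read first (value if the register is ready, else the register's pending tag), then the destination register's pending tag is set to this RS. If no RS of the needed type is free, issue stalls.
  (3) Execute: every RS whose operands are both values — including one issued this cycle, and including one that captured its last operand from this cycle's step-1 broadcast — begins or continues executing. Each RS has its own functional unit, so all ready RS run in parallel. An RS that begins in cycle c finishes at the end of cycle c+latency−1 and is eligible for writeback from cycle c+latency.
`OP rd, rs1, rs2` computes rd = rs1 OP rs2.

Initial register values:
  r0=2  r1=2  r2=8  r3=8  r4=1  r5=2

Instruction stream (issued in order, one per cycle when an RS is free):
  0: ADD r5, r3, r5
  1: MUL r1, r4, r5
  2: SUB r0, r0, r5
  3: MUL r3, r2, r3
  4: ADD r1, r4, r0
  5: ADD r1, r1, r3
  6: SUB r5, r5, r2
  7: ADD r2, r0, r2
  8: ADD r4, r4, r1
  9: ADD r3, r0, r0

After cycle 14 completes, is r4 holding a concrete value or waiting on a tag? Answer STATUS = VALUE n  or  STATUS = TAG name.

STATUS = VALUE 58

cycle 1: issue ADD r5<-Add1 // r0:2,r1:2,r2:8,r3:8,r4:1,r5:Add1
cycle 2: issue MUL r1<-Mul1 // r0:2,r1:Mul1,r2:8,r3:8,r4:1,r5:Add1
cycle 3: CDB Add1=10; issue SUB r0<-Add1 // r0:Add1,r1:Mul1,r2:8,r3:8,r4:1,r5:10
cycle 4: issue MUL r3<-Mul2 // r0:Add1,r1:Mul1,r2:8,r3:Mul2,r4:1,r5:10
cycle 5: CDB Add1=-8; issue ADD r1<-Add1 // r0:-8,r1:Add1,r2:8,r3:Mul2,r4:1,r5:10
cycle 6: issue ADD r1<-Add2 // r0:-8,r1:Add2,r2:8,r3:Mul2,r4:1,r5:10
cycle 7: CDB Add1=-7; issue SUB r5<-Add1 // r0:-8,r1:Add2,r2:8,r3:Mul2,r4:1,r5:Add1
cycle 8: CDB Mul1=10; stall // r0:-8,r1:Add2,r2:8,r3:Mul2,r4:1,r5:Add1
cycle 9: CDB Add1=2; issue ADD r2<-Add1 // r0:-8,r1:Add2,r2:Add1,r3:Mul2,r4:1,r5:2
cycle 10: CDB Mul2=64; stall // r0:-8,r1:Add2,r2:Add1,r3:64,r4:1,r5:2
cycle 11: CDB Add1=0; issue ADD r4<-Add1 // r0:-8,r1:Add2,r2:0,r3:64,r4:Add1,r5:2
cycle 12: CDB Add2=57; issue ADD r3<-Add2 // r0:-8,r1:57,r2:0,r3:Add2,r4:Add1,r5:2
cycle 13: - // r0:-8,r1:57,r2:0,r3:Add2,r4:Add1,r5:2
cycle 14: CDB Add1=58 // r0:-8,r1:57,r2:0,r3:Add2,r4:58,r5:2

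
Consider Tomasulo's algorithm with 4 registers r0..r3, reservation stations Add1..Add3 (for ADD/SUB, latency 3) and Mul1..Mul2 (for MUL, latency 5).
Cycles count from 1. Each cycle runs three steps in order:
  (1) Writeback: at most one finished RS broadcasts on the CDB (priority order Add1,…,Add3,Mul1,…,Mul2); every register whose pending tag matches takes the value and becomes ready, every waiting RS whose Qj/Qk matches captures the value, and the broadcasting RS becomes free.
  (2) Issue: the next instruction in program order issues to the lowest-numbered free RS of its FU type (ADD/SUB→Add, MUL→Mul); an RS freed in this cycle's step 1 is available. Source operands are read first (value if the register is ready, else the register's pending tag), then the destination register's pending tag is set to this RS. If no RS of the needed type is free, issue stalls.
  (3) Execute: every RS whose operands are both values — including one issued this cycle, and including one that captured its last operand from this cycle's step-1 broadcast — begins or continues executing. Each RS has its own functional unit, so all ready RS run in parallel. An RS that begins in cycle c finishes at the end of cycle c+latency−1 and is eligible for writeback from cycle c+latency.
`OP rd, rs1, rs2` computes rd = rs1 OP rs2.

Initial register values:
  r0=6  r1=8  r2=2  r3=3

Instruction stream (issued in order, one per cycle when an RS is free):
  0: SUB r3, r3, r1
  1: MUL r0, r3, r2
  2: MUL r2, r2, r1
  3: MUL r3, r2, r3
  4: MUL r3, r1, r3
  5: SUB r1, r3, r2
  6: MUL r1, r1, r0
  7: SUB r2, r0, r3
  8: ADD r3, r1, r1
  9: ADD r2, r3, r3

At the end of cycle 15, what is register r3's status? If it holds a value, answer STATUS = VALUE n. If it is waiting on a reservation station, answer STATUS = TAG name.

STATUS = TAG Add3

cycle 1: issue SUB r3<-Add1 // r0:6,r1:8,r2:2,r3:Add1
cycle 2: issue MUL r0<-Mul1 // r0:Mul1,r1:8,r2:2,r3:Add1
cycle 3: issue MUL r2<-Mul2 // r0:Mul1,r1:8,r2:Mul2,r3:Add1
cycle 4: CDB Add1=-5; stall // r0:Mul1,r1:8,r2:Mul2,r3:-5
cycle 5: stall // r0:Mul1,r1:8,r2:Mul2,r3:-5
cycle 6: stall // r0:Mul1,r1:8,r2:Mul2,r3:-5
cycle 7: stall // r0:Mul1,r1:8,r2:Mul2,r3:-5
cycle 8: CDB Mul2=16; issue MUL r3<-Mul2 // r0:Mul1,r1:8,r2:16,r3:Mul2
cycle 9: CDB Mul1=-10; issue MUL r3<-Mul1 // r0:-10,r1:8,r2:16,r3:Mul1
cycle 10: issue SUB r1<-Add1 // r0:-10,r1:Add1,r2:16,r3:Mul1
cycle 11: stall // r0:-10,r1:Add1,r2:16,r3:Mul1
cycle 12: stall // r0:-10,r1:Add1,r2:16,r3:Mul1
cycle 13: CDB Mul2=-80; issue MUL r1<-Mul2 // r0:-10,r1:Mul2,r2:16,r3:Mul1
cycle 14: issue SUB r2<-Add2 // r0:-10,r1:Mul2,r2:Add2,r3:Mul1
cycle 15: issue ADD r3<-Add3 // r0:-10,r1:Mul2,r2:Add2,r3:Add3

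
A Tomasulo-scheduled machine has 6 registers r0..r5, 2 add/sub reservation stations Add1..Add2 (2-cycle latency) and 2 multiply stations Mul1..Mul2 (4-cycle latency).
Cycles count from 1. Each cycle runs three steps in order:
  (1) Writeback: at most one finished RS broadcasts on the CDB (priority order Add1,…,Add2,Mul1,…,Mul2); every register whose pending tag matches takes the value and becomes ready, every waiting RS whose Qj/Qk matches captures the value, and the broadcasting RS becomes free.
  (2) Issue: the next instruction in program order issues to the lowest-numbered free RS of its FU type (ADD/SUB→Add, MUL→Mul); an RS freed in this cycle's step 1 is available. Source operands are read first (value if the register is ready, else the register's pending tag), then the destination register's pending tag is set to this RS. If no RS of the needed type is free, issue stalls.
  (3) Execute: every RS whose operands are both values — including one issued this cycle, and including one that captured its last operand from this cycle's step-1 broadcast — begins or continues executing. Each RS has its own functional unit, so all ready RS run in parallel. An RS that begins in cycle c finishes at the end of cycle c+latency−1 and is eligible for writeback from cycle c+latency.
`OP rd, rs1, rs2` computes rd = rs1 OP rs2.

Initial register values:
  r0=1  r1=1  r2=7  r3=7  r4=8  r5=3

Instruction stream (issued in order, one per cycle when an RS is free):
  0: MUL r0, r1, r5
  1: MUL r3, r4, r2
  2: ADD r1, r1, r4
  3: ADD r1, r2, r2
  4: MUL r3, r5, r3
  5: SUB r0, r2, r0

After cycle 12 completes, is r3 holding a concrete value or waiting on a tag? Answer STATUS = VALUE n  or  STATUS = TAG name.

STATUS = VALUE 168

c1: issue MUL r0<-Mul1 | r0:Mul1,r1:1,r2:7,r3:7,r4:8,r5:3
c2: issue MUL r3<-Mul2 | r0:Mul1,r1:1,r2:7,r3:Mul2,r4:8,r5:3
c3: issue ADD r1<-Add1 | r0:Mul1,r1:Add1,r2:7,r3:Mul2,r4:8,r5:3
c4: issue ADD r1<-Add2 | r0:Mul1,r1:Add2,r2:7,r3:Mul2,r4:8,r5:3
c5: CDB Add1=9; stall | r0:Mul1,r1:Add2,r2:7,r3:Mul2,r4:8,r5:3
c6: CDB Add2=14; stall | r0:Mul1,r1:14,r2:7,r3:Mul2,r4:8,r5:3
c7: CDB Mul1=3; issue MUL r3<-Mul1 | r0:3,r1:14,r2:7,r3:Mul1,r4:8,r5:3
c8: CDB Mul2=56; issue SUB r0<-Add1 | r0:Add1,r1:14,r2:7,r3:Mul1,r4:8,r5:3
c9: - | r0:Add1,r1:14,r2:7,r3:Mul1,r4:8,r5:3
c10: CDB Add1=4 | r0:4,r1:14,r2:7,r3:Mul1,r4:8,r5:3
c11: - | r0:4,r1:14,r2:7,r3:Mul1,r4:8,r5:3
c12: CDB Mul1=168 | r0:4,r1:14,r2:7,r3:168,r4:8,r5:3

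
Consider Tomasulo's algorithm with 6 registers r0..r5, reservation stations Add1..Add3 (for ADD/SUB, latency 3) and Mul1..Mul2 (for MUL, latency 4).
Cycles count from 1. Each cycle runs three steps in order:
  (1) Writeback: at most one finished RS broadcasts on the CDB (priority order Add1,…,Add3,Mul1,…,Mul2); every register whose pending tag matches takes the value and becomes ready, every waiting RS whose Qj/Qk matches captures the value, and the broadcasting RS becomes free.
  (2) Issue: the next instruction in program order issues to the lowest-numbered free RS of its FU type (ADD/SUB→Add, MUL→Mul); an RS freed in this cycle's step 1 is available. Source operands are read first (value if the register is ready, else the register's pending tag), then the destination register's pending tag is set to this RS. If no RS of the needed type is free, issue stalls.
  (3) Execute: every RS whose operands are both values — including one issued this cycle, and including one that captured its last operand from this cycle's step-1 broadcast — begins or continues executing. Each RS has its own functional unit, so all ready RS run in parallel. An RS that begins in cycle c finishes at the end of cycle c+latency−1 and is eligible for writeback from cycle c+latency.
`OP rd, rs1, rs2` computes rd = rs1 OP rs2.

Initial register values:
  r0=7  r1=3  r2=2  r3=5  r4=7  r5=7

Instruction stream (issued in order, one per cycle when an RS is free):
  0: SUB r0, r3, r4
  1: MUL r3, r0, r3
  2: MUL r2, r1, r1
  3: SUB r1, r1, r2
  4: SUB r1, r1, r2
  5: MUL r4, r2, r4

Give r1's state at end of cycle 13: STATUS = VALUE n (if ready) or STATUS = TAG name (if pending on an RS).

STATUS = VALUE -15

cycle 1: issue SUB r0<-Add1 // r0:Add1,r1:3,r2:2,r3:5,r4:7,r5:7
cycle 2: issue MUL r3<-Mul1 // r0:Add1,r1:3,r2:2,r3:Mul1,r4:7,r5:7
cycle 3: issue MUL r2<-Mul2 // r0:Add1,r1:3,r2:Mul2,r3:Mul1,r4:7,r5:7
cycle 4: CDB Add1=-2; issue SUB r1<-Add1 // r0:-2,r1:Add1,r2:Mul2,r3:Mul1,r4:7,r5:7
cycle 5: issue SUB r1<-Add2 // r0:-2,r1:Add2,r2:Mul2,r3:Mul1,r4:7,r5:7
cycle 6: stall // r0:-2,r1:Add2,r2:Mul2,r3:Mul1,r4:7,r5:7
cycle 7: CDB Mul2=9; issue MUL r4<-Mul2 // r0:-2,r1:Add2,r2:9,r3:Mul1,r4:Mul2,r5:7
cycle 8: CDB Mul1=-10 // r0:-2,r1:Add2,r2:9,r3:-10,r4:Mul2,r5:7
cycle 9: - // r0:-2,r1:Add2,r2:9,r3:-10,r4:Mul2,r5:7
cycle 10: CDB Add1=-6 // r0:-2,r1:Add2,r2:9,r3:-10,r4:Mul2,r5:7
cycle 11: CDB Mul2=63 // r0:-2,r1:Add2,r2:9,r3:-10,r4:63,r5:7
cycle 12: - // r0:-2,r1:Add2,r2:9,r3:-10,r4:63,r5:7
cycle 13: CDB Add2=-15 // r0:-2,r1:-15,r2:9,r3:-10,r4:63,r5:7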